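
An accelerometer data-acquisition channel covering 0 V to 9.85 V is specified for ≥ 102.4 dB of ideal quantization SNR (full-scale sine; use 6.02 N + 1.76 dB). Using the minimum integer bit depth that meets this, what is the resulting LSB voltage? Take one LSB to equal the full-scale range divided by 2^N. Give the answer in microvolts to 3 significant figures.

V_FS = 9.85 V.
Solving 6.02 N ≥ 102.4 − 1.76: N ≥ 16.718. Round up → N = 17.
One LSB is 9.85 V / 131072 = 75.1 µV.

75.1 µV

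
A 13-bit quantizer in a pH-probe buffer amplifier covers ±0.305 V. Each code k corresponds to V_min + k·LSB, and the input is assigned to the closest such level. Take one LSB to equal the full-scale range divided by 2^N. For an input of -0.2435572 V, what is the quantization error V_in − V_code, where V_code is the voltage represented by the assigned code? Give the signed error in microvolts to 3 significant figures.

Full-scale range = 0.305 V − (-0.305 V) = 0.61 V. LSB = 0.61 V / 2^13 ≈ 74.46 µV.
(V_in − V_min)/LSB = (-0.2435572 − (-0.305)) × 8192/0.61 = 825.1466 → nearest code k = 825.
V_code = V_min + k × range/2^13 = -0.305 + 825 × 0.61/8192 = -0.2435681152 V.
Error = V_in − V_code = -0.2435572 − (-0.2435681152) = +10.9 µV.

+10.9 µV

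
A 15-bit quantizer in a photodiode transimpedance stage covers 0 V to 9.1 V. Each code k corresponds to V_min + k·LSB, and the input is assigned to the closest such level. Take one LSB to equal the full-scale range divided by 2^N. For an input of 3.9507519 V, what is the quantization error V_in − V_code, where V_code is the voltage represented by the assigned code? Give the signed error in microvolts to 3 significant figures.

+50.0 µV

V_FS = 9.1 V. LSB = 9.1 V / 2^15 ≈ 277.7 µV.
(3.9507519 − (0)) / LSB = 3.9507519 × 32768/9.1 = 14226.1800. Nearest integer: k = 14226.
Reconstructed level: 0 + 14226 × 9.1/32768 V = 3.9507019043 V.
Error = V_in − V_code = 3.9507519 − (3.9507019043) = +50.0 µV.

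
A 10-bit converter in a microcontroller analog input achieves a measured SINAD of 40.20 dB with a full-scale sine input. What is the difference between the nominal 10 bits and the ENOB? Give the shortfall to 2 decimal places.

3.61 bits

ENOB = (SINAD − 1.76)/6.02 = (40.20 − 1.76)/6.02 = 6.3854 bits.
Shortfall = 10 − 6.3854 = 3.6146 bits.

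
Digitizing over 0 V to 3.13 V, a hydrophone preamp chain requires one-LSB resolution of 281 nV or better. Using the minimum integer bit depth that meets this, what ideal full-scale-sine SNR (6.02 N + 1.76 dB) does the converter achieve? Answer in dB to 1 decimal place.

Span = 3.13 V.
Levels needed ≥ 3.13/281 nV = 1.114e7. 2^24 = 16777216 suffices, so N_min = 24.
Ideal SNR at N = 24: 6.02·24 + 1.76 = 146.2 dB.

146.2 dB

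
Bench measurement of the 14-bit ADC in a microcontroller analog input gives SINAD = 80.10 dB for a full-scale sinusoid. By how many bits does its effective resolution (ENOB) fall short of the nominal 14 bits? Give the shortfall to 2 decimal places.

ENOB = (SINAD − 1.76)/6.02 = (80.10 − 1.76)/6.02 = 13.0133 bits.
Shortfall = 14 − 13.0133 = 0.9867 bits.

0.99 bits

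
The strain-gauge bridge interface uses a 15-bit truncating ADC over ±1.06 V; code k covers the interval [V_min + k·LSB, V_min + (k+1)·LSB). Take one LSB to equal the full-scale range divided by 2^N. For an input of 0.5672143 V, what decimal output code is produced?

Full-scale range = 1.06 V − (-1.06 V) = 2.12 V. LSB = 2.12 V / 2^15 ≈ 64.70 µV.
(V_in − V_min) × 2^15/range = (0.5672143 − (-1.06)) × 32768/2.12 = 25151.207.
Floor → code = 25151.

25151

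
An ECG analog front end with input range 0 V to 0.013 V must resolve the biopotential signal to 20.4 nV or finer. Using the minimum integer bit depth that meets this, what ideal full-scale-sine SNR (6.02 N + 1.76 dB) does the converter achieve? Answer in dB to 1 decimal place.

Full-scale range = 0.013 V.
Levels needed ≥ 0.013/20.4 nV = 637300. 2^20 = 1048576 suffices, so N_min = 20.
SNR = 6.02 × 20 + 1.76 = 122.16 dB.

122.2 dB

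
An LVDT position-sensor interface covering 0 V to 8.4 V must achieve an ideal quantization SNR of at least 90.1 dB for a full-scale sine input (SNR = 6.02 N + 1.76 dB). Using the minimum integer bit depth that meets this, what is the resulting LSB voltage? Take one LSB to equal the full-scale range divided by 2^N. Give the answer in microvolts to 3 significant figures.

256 µV

Span = 8.4 V.
Solving 6.02 N ≥ 90.1 − 1.76: N ≥ 14.674. Round up → N = 15.
One LSB is 8.4 V / 32768 = 256 µV.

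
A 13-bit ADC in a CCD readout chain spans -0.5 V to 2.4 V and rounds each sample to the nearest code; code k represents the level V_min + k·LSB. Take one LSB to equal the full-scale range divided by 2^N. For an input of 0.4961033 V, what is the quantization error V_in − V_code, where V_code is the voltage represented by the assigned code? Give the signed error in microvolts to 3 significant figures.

Range = 2.4 − (-0.5) = 2.9 V. LSB = 2.9 V / 2^13 ≈ 354.0 µV.
Position in LSBs: (0.4961033 − (-0.5)) × 8192/2.9 = 2813.8201; rounding gives k = 2814.
V_code = -0.5 + (2814/8192) × 2.9 = 0.4961669922 V.
V_in − V_code = 0.4961033 − (0.4961669922) = −63.7 µV.

−63.7 µV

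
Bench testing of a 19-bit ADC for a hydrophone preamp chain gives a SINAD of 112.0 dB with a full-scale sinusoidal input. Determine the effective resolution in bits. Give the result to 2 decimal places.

ENOB = (SINAD − 1.76) / 6.02 = (112.0 − 1.76) / 6.02 = 110.24 / 6.02 = 18.3123.

18.31 bits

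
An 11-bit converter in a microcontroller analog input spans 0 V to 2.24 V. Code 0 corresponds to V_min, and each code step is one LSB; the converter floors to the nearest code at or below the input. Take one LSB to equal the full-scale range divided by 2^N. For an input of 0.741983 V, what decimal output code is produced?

Span = 2.24 V. LSB = 2.24 V / 2^11 ≈ 1.094 mV.
V_in − V_min = 0.741983 − (0) = 0.741983 V.
Divide by LSB: 0.741983 × 2048/2.24 = 678.3845.
Truncating gives code 678.

678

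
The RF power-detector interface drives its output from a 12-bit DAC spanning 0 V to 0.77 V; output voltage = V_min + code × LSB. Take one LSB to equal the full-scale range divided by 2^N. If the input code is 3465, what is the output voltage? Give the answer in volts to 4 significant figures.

V_FS = 0.77 V. LSB = 0.77 V / 2^12.
V_out = 0 + 3465 × (0.77/4096) V
      = 0 + 0.651379 = 0.651379 V.

0.6514 V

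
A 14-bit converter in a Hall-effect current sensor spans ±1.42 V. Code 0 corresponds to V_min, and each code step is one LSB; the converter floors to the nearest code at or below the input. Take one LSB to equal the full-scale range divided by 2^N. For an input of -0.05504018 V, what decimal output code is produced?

7874

The full-scale span is 1.42 − (-1.42) = 2.84 V. LSB = 2.84 V / 2^14 ≈ 173.3 µV.
V_in − V_min = -0.05504018 − (-1.42) = 1.36495982 V.
Divide by LSB: 1.36495982 × 16384/2.84 = 7874.4724.
Truncating gives code 7874.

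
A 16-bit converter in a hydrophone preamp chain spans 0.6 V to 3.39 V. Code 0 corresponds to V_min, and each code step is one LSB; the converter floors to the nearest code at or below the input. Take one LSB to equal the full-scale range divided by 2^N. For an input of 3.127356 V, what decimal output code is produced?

Full-scale range = 3.39 V − (0.6 V) = 2.79 V. LSB = 2.79 V / 2^16 ≈ 42.57 µV.
(V_in − V_min) × 2^16/range = (3.127356 − (0.6)) × 65536/2.79 = 59366.596.
Floor → code = 59366.

59366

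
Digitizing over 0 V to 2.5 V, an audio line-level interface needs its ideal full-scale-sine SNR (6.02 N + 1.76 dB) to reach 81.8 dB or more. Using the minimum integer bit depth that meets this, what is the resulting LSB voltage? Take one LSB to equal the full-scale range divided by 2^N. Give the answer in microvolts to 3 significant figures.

Full-scale range = 2.5 V.
6.02 N + 1.76 ≥ 81.8 gives N ≥ 13.296, so the minimum integer is 14.
LSB = 2.5 V / 2^14 = 153 µV.

153 µV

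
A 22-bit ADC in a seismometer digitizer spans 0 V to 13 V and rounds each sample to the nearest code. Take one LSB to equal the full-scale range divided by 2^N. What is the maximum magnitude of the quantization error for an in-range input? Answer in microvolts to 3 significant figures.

1.55 µV

Range is 13 V.
Step size = 13/4194304 V = 3.0994 µV.
A rounding quantizer has |error| ≤ LSB/2 = 1.55 µV.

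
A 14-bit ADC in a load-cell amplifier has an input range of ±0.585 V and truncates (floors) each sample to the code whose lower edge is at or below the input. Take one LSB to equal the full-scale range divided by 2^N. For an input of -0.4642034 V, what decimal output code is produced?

1691

The full-scale span is 0.585 − (-0.585) = 1.17 V. LSB = 1.17 V / 2^14 ≈ 71.41 µV.
(V_in − V_min) × 2^14/range = (-0.4642034 − (-0.585)) × 16384/1.17 = 1691.565.
Floor → code = 1691.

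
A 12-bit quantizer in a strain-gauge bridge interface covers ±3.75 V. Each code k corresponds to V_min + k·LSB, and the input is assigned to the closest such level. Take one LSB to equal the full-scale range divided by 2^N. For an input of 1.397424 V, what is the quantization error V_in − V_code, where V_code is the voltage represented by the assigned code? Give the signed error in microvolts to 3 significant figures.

+329 µV

Span: 3.75 V − (-3.75 V) = 7.5 V. LSB = 7.5 V / 2^12 ≈ 1.831 mV.
(1.397424 − (-3.75)) / LSB = 5.147424 × 4096/7.5 = 2811.1798. Nearest integer: k = 2811.
V_code = V_min + k × range/2^12 = -3.75 + 2811 × 7.5/4096 = 1.397094727 V.
e = 1.397424 − (1.397094727) = +329 µV.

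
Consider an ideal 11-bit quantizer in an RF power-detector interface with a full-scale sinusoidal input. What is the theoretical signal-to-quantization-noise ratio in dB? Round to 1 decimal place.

Ideal quantization SNR: 6.02 × 11 + 1.76 dB = 68.0 dB.

68.0 dB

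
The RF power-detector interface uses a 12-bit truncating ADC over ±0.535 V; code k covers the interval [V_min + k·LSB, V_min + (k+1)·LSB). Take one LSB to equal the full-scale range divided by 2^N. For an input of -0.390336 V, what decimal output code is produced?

The full-scale span is 0.535 − (-0.535) = 1.07 V. LSB = 1.07 V / 2^12 ≈ 261.2 µV.
code = ⌊(V_in − V_min)/LSB⌋ = ⌊(V_in − V_min) × 2^12 / range⌋
     = ⌊(-0.390336 − (-0.535)) × 4096 / 1.07⌋ = ⌊0.144664 × 4096/1.07⌋
     = ⌊553.779⌋ = 553.

553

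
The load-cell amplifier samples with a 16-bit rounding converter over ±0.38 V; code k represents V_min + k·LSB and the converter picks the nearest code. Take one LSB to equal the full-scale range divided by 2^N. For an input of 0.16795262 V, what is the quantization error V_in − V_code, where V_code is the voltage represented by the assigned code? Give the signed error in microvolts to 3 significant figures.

−2.09 µV

The full-scale span is 0.38 − (-0.38) = 0.76 V. LSB = 0.76 V / 2^16 ≈ 11.60 µV.
Position in LSBs: (0.16795262 − (-0.38)) × 65536/0.76 = 47250.8196; rounding gives k = 47251.
Reconstructed level: -0.38 + 47251 × 0.76/65536 V = 0.16795471191 V.
Error = V_in − V_code = 0.16795262 − (0.16795471191) = −2.09 µV.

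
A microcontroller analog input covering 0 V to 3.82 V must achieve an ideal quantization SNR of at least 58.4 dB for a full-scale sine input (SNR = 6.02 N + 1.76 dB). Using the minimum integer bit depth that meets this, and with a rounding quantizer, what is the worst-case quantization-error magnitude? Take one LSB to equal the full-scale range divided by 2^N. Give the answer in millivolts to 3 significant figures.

1.87 mV

Range is 3.82 V.
6.02 N + 1.76 ≥ 58.4 gives N ≥ 9.409, so the minimum integer is 10.
One LSB is 3.82 V / 1024 = 3.7305 mV.
Half an LSB is 1.87 mV.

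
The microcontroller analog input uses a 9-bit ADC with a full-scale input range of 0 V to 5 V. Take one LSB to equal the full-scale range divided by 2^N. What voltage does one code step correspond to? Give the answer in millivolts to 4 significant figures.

9.766 mV

Full-scale range = 5 V.
Number of codes = 2^9 = 512.
LSB = 5 V ÷ 2^9 = 5/512 V = 9.766 mV.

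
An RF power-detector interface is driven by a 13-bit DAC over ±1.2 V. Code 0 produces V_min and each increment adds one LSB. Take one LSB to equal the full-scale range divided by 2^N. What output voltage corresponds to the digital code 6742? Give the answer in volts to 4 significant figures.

Full-scale range = 1.2 V − (-1.2 V) = 2.4 V. LSB = 2.4 V / 2^13.
Output = V_min + (6742/8192) × range = -1.2 + 0.822998 × 2.4 V
      = -1.2 V + 1.97520 V = 0.775195 V.

0.7752 V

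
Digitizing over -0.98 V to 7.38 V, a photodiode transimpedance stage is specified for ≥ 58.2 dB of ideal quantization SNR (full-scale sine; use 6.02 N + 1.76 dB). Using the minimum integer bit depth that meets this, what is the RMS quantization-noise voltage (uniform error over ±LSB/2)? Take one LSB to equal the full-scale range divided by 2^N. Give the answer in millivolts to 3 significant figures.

The full-scale span is 7.38 − (-0.98) = 8.36 V.
Solving 6.02 N ≥ 58.2 − 1.76: N ≥ 9.375. Round up → N = 10.
One LSB is 8.36 V / 1024 = 8.1641 mV.
σ_q = LSB/√12 = 8.1641 mV/3.4641 = 2.36 mV.

2.36 mV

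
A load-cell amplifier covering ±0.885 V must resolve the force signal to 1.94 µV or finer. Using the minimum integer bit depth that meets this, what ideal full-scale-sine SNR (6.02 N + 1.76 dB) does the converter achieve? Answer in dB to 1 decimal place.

The full-scale span is 0.885 − (-0.885) = 1.77 V.
Levels needed ≥ 1.77/1.94 µV = 912400. 2^20 = 1048576 suffices, so N_min = 20.
SNR = 6.02 × 20 + 1.76 = 122.16 dB.

122.2 dB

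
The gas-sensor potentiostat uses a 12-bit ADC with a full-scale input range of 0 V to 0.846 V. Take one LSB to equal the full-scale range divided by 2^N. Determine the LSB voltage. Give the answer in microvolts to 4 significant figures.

Span = 0.846 V.
There are 2^12 = 4096 steps.
Step size = 0.846/4096 V = 206.5 µV.

206.5 µV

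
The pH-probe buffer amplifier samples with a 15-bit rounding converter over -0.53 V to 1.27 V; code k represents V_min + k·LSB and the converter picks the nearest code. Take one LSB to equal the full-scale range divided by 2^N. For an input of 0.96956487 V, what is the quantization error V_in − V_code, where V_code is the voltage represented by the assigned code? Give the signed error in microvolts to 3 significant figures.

−14.0 µV

Span: 1.27 V − (-0.53 V) = 1.8 V. LSB = 1.8 V / 2^15 ≈ 54.93 µV.
(0.96956487 − (-0.53)) / LSB = 1.49956487 × 32768/1.8 = 27298.7454. Nearest integer: k = 27299.
V_code = -0.53 + (27299/32768) × 1.8 = 0.96957885742 V.
Error = V_in − V_code = 0.96956487 − (0.96957885742) = −14.0 µV.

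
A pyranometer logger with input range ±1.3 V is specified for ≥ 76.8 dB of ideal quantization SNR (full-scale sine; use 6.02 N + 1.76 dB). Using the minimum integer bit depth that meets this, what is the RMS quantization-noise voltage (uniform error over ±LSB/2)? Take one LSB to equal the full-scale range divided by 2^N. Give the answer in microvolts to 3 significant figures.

91.6 µV

Span: 1.3 V − (-1.3 V) = 2.6 V.
Required N = ⌈(76.8 − 1.76)/6.02⌉ = ⌈12.465⌉ = 13.
One LSB is 2.6 V / 8192 = 317.38 µV.
σ_q = LSB/√12 = 317.38 µV/3.4641 = 91.6 µV.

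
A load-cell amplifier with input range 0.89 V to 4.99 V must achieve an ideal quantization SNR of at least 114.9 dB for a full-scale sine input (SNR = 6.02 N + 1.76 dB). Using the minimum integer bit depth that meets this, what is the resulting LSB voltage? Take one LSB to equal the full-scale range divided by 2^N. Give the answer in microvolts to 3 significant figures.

Span: 4.99 V − (0.89 V) = 4.1 V.
Required N = ⌈(114.9 − 1.76)/6.02⌉ = ⌈18.794⌉ = 19.
LSB = 4.1 V ÷ 2^19 = 4.1/524288 V = 7.82 µV.

7.82 µV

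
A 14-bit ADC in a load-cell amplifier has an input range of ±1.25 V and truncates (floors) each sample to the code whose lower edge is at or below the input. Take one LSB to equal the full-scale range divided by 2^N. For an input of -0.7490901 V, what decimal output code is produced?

3282

The full-scale span is 1.25 − (-1.25) = 2.5 V. LSB = 2.5 V / 2^14 ≈ 152.6 µV.
(V_in − V_min) × 2^14/range = (-0.7490901 − (-1.25)) × 16384/2.5 = 3282.763.
Floor → code = 3282.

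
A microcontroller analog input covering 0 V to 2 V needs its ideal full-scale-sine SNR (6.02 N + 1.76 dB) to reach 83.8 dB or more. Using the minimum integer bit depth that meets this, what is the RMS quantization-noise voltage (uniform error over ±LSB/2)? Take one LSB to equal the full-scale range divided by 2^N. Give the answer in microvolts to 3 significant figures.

35.2 µV

V_FS = 2 V.
N ≥ (83.8 − 1.76)/6.02 = 13.628 → N_min = 14.
Step size = 2/16384 V = 122.07 µV.
σ_q = LSB/√12 = 122.07 µV/3.4641 = 35.2 µV.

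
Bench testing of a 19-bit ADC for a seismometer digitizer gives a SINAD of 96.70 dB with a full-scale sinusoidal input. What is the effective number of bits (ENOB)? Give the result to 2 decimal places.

ENOB = (SINAD − 1.76) / 6.02 = (96.70 − 1.76) / 6.02 = 94.94 / 6.02 = 15.7708.

15.77 bits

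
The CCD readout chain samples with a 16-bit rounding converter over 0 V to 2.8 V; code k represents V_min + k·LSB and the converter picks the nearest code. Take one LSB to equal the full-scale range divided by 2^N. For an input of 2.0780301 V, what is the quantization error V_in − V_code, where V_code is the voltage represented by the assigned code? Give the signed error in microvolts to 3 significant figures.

V_FS = 2.8 V. LSB = 2.8 V / 2^16 ≈ 42.72 µV.
Position in LSBs: (2.0780301 − (0)) × 65536/2.8 = 48637.7788; rounding gives k = 48638.
Reconstructed level: 0 + 48638 × 2.8/65536 V = 2.0780395508 V.
V_in − V_code = 2.0780301 − (2.0780395508) = −9.45 µV.

−9.45 µV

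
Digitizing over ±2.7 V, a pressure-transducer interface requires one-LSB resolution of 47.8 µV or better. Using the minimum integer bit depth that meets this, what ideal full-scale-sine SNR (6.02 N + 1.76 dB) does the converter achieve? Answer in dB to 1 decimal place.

104.1 dB

The full-scale span is 2.7 − (-2.7) = 5.4 V.
Required number of levels: 5.4/47.8 µV = 112970; smallest N with 2^N ≥ that is 17.
6.02(17) + 1.76 = 104.10 dB.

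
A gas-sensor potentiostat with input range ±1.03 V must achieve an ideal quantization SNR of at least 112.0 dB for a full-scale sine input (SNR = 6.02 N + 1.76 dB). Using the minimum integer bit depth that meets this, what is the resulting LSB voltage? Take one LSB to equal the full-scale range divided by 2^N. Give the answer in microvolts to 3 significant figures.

Full-scale range = 1.03 V − (-1.03 V) = 2.06 V.
6.02 N + 1.76 ≥ 112.0 gives N ≥ 18.312, so the minimum integer is 19.
LSB = 2.06 V / 2^19 = 3.93 µV.

3.93 µV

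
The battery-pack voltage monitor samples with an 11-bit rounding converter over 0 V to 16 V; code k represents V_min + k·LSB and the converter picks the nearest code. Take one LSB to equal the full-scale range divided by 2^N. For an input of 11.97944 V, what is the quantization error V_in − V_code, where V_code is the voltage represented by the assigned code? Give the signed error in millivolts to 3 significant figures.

Full-scale range = 16 V. LSB = 16 V / 2^11 ≈ 7.813 mV.
(V_in − V_min)/LSB = (11.97944 − (0)) × 2048/16 = 1533.3683 → nearest code k = 1533.
V_code = V_min + k × range/2^11 = 0 + 1533 × 16/2048 = 11.97656250 V.
V_in − V_code = 11.97944 − (11.97656250) = +2.88 mV.

+2.88 mV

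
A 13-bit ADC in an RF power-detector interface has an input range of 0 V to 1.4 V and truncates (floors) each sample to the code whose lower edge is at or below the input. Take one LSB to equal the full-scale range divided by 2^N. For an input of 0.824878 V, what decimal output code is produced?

V_FS = 1.4 V. LSB = 1.4 V / 2^13 ≈ 170.9 µV.
(V_in − V_min) × 2^13/range = (0.824878 − (0)) × 8192/1.4 = 4826.715.
Floor → code = 4826.

4826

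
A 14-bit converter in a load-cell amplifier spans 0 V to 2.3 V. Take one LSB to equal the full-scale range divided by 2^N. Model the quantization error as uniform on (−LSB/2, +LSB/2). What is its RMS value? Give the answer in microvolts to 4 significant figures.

40.52 µV

Range is 2.3 V.
LSB = 2.3 V / 2^14 = 140.381 µV.
RMS of a uniform error over width LSB is LSB/√12 = 40.52 µV.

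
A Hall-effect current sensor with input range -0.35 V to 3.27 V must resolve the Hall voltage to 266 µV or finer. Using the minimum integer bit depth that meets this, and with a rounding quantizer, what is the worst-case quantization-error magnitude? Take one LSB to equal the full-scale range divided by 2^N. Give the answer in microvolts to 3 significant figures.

Span: 3.27 V − (-0.35 V) = 3.62 V.
3.62 V / 266 µV = 13610. Since 2^13 = 8192 and 2^14 = 16384, N = 14.
One LSB is 3.62 V / 16384 = 220.95 µV.
Max error for round-to-nearest is LSB/2 = 110 µV.

110 µV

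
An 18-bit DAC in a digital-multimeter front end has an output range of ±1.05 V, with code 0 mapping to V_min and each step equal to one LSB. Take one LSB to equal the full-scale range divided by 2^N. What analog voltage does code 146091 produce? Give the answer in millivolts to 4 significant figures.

The full-scale span is 1.05 − (-1.05) = 2.1 V. LSB = 2.1 V / 2^18.
V_out = V_min + code × LSB = -1.05 V + 146091 × 2.1 V / 262144
      = -1.05 V + 1.17032 V = 0.120315 V.

120.3 mV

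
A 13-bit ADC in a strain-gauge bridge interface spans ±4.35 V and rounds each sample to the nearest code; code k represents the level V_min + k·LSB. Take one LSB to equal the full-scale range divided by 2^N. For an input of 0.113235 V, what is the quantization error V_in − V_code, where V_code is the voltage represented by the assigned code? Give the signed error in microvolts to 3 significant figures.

Span: 4.35 V − (-4.35 V) = 8.7 V. LSB = 8.7 V / 2^13 ≈ 1.062 mV.
Position in LSBs: (0.113235 − (-4.35)) × 8192/8.7 = 4202.6231; rounding gives k = 4203.
V_code = V_min + k × range/2^13 = -4.35 + 4203 × 8.7/8192 = 0.1136352539 V.
V_in − V_code = 0.113235 − (0.1136352539) = −400 µV.

−400 µV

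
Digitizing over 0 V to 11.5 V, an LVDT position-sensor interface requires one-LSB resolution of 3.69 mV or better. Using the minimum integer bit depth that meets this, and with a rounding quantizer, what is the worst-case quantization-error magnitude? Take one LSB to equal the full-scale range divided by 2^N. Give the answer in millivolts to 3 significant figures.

Full-scale range = 11.5 V.
Need 2^N ≥ 11.5 V / 3.69 mV = 3117 → N_min = 12.
Step size = 11.5/4096 V = 2.8076 mV.
|e|_max = LSB/2 = 1.40 mV.

1.40 mV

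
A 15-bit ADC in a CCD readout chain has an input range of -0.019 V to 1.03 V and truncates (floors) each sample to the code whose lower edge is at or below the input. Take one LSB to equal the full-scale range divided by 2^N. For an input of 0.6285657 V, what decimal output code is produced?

Span: 1.03 V − (-0.019 V) = 1.049 V. LSB = 1.049 V / 2^15 ≈ 32.01 µV.
code = ⌊(V_in − V_min)/LSB⌋ = ⌊(V_in − V_min) × 2^15 / range⌋
     = ⌊(0.6285657 − (-0.019)) × 32768 / 1.049⌋ = ⌊0.6475657 × 32768/1.049⌋
     = ⌊20228.249⌋ = 20228.

20228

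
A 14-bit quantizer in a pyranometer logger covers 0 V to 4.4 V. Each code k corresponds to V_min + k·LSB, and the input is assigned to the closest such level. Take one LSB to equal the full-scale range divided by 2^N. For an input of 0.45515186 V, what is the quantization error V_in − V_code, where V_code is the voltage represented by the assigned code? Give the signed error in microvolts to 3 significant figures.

−48.3 µV

Range is 4.4 V. LSB = 4.4 V / 2^14 ≈ 268.6 µV.
(V_in − V_min)/LSB = (0.45515186 − (0)) × 16384/4.4 = 1694.8200 → nearest code k = 1695.
V_code = V_min + k × range/2^14 = 0 + 1695 × 4.4/16384 = 0.45520019531 V.
V_in − V_code = 0.45515186 − (0.45520019531) = −48.3 µV.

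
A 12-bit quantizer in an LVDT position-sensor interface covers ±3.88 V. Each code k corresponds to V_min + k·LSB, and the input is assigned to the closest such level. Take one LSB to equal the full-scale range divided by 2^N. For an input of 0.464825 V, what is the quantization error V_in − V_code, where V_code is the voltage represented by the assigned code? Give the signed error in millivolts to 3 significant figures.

+0.665 mV

Span: 3.88 V − (-3.88 V) = 7.76 V. LSB = 7.76 V / 2^12 ≈ 1.895 mV.
(0.464825 − (-3.88)) / LSB = 4.344825 × 4096/7.76 = 2293.3509. Nearest integer: k = 2293.
V_code = -3.88 + (2293/4096) × 7.76 = 0.4641601563 V.
e = 0.464825 − (0.4641601563) = +0.665 mV.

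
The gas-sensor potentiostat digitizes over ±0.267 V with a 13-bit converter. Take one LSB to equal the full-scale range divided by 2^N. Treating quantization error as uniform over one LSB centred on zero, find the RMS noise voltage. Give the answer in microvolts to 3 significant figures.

18.8 µV

Full-scale range = 0.267 V − (-0.267 V) = 0.534 V.
Step size = 0.534/8192 V = 65.186 µV.
For a uniform distribution on [−LSB/2, +LSB/2], V_rms = LSB/√12 = 65.186 µV/3.4641 = 18.8 µV.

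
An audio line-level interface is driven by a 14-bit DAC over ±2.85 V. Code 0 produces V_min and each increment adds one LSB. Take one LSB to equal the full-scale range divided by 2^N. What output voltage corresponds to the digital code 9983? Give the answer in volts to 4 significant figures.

0.6231 V

Range = 2.85 − (-2.85) = 5.7 V. LSB = 5.7 V / 2^14.
V_out = -2.85 + 9983 × (5.7/16384) V
      = -2.85 V + 3.47309 V = 0.623090 V.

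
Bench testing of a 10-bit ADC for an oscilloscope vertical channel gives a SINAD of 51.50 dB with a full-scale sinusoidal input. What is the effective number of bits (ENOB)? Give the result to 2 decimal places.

(51.50 − 1.76) / 6.02 = 49.74/6.02 = 8.2625 effective bits.

8.26 bits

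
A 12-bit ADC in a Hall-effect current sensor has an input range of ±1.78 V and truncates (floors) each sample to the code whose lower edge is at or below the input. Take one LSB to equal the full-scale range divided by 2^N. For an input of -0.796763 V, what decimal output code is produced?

1131

The full-scale span is 1.78 − (-1.78) = 3.56 V. LSB = 3.56 V / 2^12 ≈ 0.8691 mV.
(V_in − V_min) × 2^12/range = (-0.796763 − (-1.78)) × 4096/3.56 = 1131.275.
Floor → code = 1131.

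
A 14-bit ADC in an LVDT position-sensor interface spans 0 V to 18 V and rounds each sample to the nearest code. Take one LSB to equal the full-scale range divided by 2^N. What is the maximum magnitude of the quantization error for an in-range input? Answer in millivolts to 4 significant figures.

Span = 18 V.
One LSB is 18 V / 16384 = 1.09863 mV.
Worst-case error for round-to-nearest is half an LSB: 0.5493 mV.

0.5493 mV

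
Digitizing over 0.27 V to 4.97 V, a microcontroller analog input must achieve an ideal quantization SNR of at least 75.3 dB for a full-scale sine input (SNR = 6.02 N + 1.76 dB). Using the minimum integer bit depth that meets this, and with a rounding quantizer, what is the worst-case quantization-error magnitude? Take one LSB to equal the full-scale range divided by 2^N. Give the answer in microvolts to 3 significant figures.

287 µV

Span: 4.97 V − (0.27 V) = 4.7 V.
Solving 6.02 N ≥ 75.3 − 1.76: N ≥ 12.216. Round up → N = 13.
Step size = 4.7/8192 V = 0.57373 mV.
Max error for round-to-nearest is LSB/2 = 287 µV.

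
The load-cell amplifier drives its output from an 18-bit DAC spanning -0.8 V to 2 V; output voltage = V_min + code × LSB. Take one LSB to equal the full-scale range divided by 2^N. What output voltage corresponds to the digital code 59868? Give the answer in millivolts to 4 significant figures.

-160.5 mV

Span: 2 V − (-0.8 V) = 2.8 V. LSB = 2.8 V / 2^18.
V_out = V_min + code × LSB = -0.8 V + 59868 × 2.8 V / 262144
      = -0.8 + 0.639459 = -0.160541 V.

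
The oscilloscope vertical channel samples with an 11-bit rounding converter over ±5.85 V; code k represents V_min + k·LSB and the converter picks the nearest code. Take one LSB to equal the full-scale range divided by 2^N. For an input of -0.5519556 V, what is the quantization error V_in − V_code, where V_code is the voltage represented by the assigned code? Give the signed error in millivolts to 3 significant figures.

Range = 5.85 − (-5.85) = 11.7 V. LSB = 11.7 V / 2^11 ≈ 5.713 mV.
(V_in − V_min)/LSB = (-0.5519556 − (-5.85)) × 2048/11.7 = 927.3842 → nearest code k = 927.
V_code = V_min + k × range/2^11 = -5.85 + 927 × 11.7/2048 = -0.5541503906 V.
V_in − V_code = -0.5519556 − (-0.5541503906) = +2.19 mV.

+2.19 mV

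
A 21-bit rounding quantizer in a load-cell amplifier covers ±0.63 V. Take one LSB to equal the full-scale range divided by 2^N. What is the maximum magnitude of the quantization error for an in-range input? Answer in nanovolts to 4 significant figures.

Range = 0.63 − (-0.63) = 1.26 V.
Step size = 1.26/2097152 V = 0.600815 µV.
A rounding quantizer has |error| ≤ LSB/2 = 300.4 nV.

300.4 nV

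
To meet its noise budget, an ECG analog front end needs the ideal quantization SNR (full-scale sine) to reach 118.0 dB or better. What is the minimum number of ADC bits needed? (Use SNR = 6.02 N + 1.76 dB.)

20 bits

Required N = ⌈(118.0 − 1.76)/6.02⌉ = ⌈19.309⌉ = 20.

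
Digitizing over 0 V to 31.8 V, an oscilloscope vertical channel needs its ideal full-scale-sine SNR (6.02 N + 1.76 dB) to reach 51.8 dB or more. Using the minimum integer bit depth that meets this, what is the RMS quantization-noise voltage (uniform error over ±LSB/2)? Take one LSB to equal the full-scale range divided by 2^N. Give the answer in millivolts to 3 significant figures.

Range is 31.8 V.
Solving 6.02 N ≥ 51.8 − 1.76: N ≥ 8.312. Round up → N = 9.
One LSB is 31.8 V / 512 = 62.109 mV.
RMS noise = LSB/√12 = 17.9 mV.

17.9 mV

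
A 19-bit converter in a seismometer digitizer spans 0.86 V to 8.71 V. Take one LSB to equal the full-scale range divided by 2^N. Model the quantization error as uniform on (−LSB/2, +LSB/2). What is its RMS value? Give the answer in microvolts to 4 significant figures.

Range = 8.71 − (0.86) = 7.85 V.
LSB = 7.85 V ÷ 2^19 = 7.85/524288 V = 14.9727 µV.
RMS of a uniform error over width LSB is LSB/√12 = 4.322 µV.

4.322 µV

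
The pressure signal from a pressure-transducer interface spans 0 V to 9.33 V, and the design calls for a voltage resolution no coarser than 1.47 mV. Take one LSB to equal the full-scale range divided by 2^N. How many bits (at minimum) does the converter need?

13 bits

V_FS = 9.33 V.
Required number of levels: 9.33/1.47 mV = 6346.9; smallest N with 2^N ≥ that is 13.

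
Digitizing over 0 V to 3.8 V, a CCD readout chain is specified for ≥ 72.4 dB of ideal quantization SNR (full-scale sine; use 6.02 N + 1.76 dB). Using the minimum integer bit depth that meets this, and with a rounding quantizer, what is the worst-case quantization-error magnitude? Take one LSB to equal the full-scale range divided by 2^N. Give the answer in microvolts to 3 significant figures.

V_FS = 3.8 V.
N ≥ (72.4 − 1.76)/6.02 = 11.734 → N_min = 12.
One LSB is 3.8 V / 4096 = 0.92773 mV.
|e|_max = LSB/2 = 464 µV.

464 µV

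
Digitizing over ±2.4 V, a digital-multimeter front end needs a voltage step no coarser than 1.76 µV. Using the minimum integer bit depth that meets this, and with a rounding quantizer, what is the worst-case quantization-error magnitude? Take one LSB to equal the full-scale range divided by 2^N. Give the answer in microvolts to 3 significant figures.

0.572 µV

Full-scale range = 2.4 V − (-2.4 V) = 4.8 V.
Need 2^N ≥ 4.8 V / 1.76 µV = 2.727e6 → N_min = 22.
LSB = 4.8 V ÷ 2^22 = 4.8/4194304 V = 1.1444 µV.
|e|_max = LSB/2 = 0.572 µV.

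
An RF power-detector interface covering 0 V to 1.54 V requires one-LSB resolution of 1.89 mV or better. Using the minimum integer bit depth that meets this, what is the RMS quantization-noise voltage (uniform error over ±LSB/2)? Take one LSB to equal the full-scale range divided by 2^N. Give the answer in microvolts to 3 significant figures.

434 µV

Full-scale range = 1.54 V.
1.54 V / 1.89 mV = 814.8. Since 2^9 = 512 and 2^10 = 1024, N = 10.
One LSB is 1.54 V / 1024 = 1.5039 mV.
σ_q = LSB/√12 = 1.5039 mV/3.4641 = 434 µV.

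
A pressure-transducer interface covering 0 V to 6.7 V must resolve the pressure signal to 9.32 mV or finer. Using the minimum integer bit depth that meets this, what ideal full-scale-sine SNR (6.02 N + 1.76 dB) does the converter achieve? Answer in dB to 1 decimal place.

Range is 6.7 V.
Need 2^N ≥ 6.7 V / 9.32 mV = 718.9 → N_min = 10.
6.02(10) + 1.76 = 61.96 dB.

62.0 dB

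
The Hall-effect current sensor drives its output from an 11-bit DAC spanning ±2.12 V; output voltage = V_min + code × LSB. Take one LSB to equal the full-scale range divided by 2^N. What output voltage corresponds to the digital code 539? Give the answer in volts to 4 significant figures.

Range = 2.12 − (-2.12) = 4.24 V. LSB = 4.24 V / 2^11.
Output = V_min + (539/2048) × range = -2.12 + 0.263184 × 4.24 V
      = -2.12 + 1.11590 = -1.00410 V.

-1.004 V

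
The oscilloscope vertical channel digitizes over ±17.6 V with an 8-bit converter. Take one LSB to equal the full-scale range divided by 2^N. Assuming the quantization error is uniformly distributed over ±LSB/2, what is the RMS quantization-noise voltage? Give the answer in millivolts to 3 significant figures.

39.7 mV

Span: 17.6 V − (-17.6 V) = 35.2 V.
Step size = 35.2/256 V = 137.50 mV.
RMS of a uniform error over width LSB is LSB/√12 = 39.7 mV.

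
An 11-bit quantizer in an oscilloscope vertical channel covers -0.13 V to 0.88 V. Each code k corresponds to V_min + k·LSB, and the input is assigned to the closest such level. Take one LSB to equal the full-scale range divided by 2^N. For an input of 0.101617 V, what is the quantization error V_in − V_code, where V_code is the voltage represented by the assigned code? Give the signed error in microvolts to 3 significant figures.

−170 µV

Range = 0.88 − (-0.13) = 1.01 V. LSB = 1.01 V / 2^11 ≈ 493.2 µV.
(V_in − V_min)/LSB = (0.101617 − (-0.13)) × 2048/1.01 = 469.6551 → nearest code k = 470.
V_code = -0.13 + (470/2048) × 1.01 = 0.1017871094 V.
V_in − V_code = 0.101617 − (0.1017871094) = −170 µV.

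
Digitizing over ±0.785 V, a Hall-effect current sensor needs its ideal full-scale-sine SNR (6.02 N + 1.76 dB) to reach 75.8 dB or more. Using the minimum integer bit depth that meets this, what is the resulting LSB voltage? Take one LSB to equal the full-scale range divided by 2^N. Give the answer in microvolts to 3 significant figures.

192 µV

Full-scale range = 0.785 V − (-0.785 V) = 1.57 V.
6.02 N + 1.76 ≥ 75.8 gives N ≥ 12.299, so the minimum integer is 13.
LSB = 1.57 V / 2^13 = 192 µV.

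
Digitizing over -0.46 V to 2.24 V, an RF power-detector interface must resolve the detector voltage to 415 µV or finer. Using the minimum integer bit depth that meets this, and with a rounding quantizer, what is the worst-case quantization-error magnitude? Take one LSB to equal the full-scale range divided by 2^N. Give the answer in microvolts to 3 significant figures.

165 µV

Span: 2.24 V − (-0.46 V) = 2.7 V.
Required number of levels: 2.7/415 µV = 6506.0; smallest N with 2^N ≥ that is 13.
LSB = 2.7 V / 2^13 = 329.59 µV.
|e|_max = LSB/2 = 165 µV.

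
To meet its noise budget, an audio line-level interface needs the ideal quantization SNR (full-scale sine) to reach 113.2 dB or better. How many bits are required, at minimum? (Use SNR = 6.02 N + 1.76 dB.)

Required N = ⌈(113.2 − 1.76)/6.02⌉ = ⌈18.512⌉ = 19.

19 bits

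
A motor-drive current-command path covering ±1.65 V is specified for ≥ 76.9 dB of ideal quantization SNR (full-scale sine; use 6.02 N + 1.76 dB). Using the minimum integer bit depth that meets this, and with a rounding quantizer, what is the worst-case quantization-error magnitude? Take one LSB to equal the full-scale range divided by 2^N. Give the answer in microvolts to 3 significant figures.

Range = 1.65 − (-1.65) = 3.3 V.
6.02 N + 1.76 ≥ 76.9 gives N ≥ 12.482, so the minimum integer is 13.
LSB = 3.3 V / 2^13 = 402.83 µV.
Half an LSB is 201 µV.

201 µV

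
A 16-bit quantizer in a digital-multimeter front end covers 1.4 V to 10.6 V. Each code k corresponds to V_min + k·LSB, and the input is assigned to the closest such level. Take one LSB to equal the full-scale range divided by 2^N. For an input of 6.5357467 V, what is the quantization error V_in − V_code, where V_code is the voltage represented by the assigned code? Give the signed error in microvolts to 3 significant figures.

The full-scale span is 10.6 − (1.4) = 9.2 V. LSB = 9.2 V / 2^16 ≈ 140.4 µV.
(6.5357467 − (1.4)) / LSB = 5.1357467 × 65536/9.2 = 36584.3800. Nearest integer: k = 36584.
V_code = 1.4 + (36584/65536) × 9.2 = 6.5356933594 V.
V_in − V_code = 6.5357467 − (6.5356933594) = +53.3 µV.

+53.3 µV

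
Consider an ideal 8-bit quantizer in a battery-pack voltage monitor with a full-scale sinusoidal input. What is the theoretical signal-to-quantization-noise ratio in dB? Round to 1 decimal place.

For an ideal N-bit converter with full-scale sine input, SNR = 6.02 N + 1.76 dB. SNR = 6.02 × 8 + 1.76 = 48.16 + 1.76 = 49.92 dB.

49.9 dB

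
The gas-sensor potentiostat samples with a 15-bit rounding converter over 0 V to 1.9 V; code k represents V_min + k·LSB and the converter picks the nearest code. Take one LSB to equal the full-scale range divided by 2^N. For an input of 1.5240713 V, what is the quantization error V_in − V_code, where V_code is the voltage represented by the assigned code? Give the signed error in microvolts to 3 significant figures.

Range is 1.9 V. LSB = 1.9 V / 2^15 ≈ 57.98 µV.
Position in LSBs: (1.5240713 − (0)) × 32768/1.9 = 26284.6149; rounding gives k = 26285.
V_code = V_min + k × range/2^15 = 0 + 26285 × 1.9/32768 = 1.5240936279 V.
e = 1.5240713 − (1.5240936279) = −22.3 µV.

−22.3 µV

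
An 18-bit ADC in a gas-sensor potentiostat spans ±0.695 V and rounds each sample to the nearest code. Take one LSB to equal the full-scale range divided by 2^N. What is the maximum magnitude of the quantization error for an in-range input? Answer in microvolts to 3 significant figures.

Range = 0.695 − (-0.695) = 1.39 V.
Step size = 1.39/262144 V = 5.3024 µV.
Worst-case error for round-to-nearest is half an LSB: 2.65 µV.

2.65 µV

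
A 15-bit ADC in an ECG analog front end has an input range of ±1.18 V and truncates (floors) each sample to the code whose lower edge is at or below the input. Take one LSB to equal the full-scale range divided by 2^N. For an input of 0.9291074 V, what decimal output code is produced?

29284

Span: 1.18 V − (-1.18 V) = 2.36 V. LSB = 2.36 V / 2^15 ≈ 72.02 µV.
code = ⌊(V_in − V_min)/LSB⌋ = ⌊(V_in − V_min) × 2^15 / range⌋
     = ⌊(0.9291074 − (-1.18)) × 32768 / 2.36⌋ = ⌊2.1091074 × 32768/2.36⌋
     = ⌊29284.420⌋ = 29284.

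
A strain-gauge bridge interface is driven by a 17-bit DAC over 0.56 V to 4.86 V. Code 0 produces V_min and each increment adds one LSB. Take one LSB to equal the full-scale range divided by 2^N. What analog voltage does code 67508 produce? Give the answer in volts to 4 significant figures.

Span: 4.86 V − (0.56 V) = 4.3 V. LSB = 4.3 V / 2^17.
Output = V_min + (67508/131072) × range = 0.56 + 0.515045 × 4.3 V
      = 0.56 V + 2.21469 V = 2.77469 V.

2.775 V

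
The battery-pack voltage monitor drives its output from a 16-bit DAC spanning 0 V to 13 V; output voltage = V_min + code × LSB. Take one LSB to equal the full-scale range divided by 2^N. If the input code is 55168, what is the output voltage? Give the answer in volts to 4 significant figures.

10.94 V

V_FS = 13 V. LSB = 13 V / 2^16.
V_out = 0 + 55168 × (13/65536) V
      = 0 + 10.9434 = 10.9434 V.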